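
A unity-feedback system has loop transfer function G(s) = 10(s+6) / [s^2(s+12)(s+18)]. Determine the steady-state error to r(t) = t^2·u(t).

7.2

G(s) has two factors of s in the denominator, so the system is type 2.
K_a = lim_{s→0} s^2·G(s) = 10·6 / (12·18) = 5/18.
r(t) = t^2 gives R(s) = 2/s^3.
e_ss = 2/K_a = 2/(5/18) = 7.2.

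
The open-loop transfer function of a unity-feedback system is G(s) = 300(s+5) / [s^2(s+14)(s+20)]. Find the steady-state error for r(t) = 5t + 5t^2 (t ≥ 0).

28/15

G(s) has two factors of s in the denominator, so the system is type 2. Taking each input component in turn:
  • 5t: tracked with zero error.
  • 5t^2: e_ss = 10/K_a with K_a=75/14 → 28/15.
Total e_ss = 28/15.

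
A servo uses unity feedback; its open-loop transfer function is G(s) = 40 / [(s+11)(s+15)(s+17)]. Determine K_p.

No free integrators in G(s): this is a type 0 system.
K_p = lim_{s→0} G(s) = 40 / (11·15·17) = 8/561.

8/561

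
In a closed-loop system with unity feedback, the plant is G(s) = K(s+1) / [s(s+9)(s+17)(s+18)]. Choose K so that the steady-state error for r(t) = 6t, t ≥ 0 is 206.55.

80

G(s) has one factor of s in the denominator, so the system is type 1.
K_v = lim_{s→0} s·G(s) = K·1 / (9·17·18) = (1/2754)·K.
e_ss = 6/K_v = 206.55 ⇒ K_v = 40/1377 ⇒ K = (40/1377)/(1/2754) = 80.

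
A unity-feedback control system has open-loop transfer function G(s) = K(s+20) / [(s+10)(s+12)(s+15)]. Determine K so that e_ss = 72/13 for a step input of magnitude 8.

No free integrators in G(s): this is a type 0 system.
K_p = lim_{s→0} G(s) = K·20 / (10·12·15) = (1/90)·K.
e_ss = 8/(1 + K_p) = 72/13 ⇒ 1 + (1/90)·K = 13/9 ⇒ K = 40.

40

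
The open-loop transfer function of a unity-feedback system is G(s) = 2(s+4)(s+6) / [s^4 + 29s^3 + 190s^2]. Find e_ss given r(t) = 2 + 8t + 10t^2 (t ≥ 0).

475/6

The denominator has no term below 190s^2 — 2 poles at s=0, type 2. Treating each term separately:
  • 2: tracked with zero error.
  • 8t: tracked with zero error.
  • 10t^2: e_ss = 20/K_a with K_a=24/95 → 475/6.
Total e_ss = 475/6.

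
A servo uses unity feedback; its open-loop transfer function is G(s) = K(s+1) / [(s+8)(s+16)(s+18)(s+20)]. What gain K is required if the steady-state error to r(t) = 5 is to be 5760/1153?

40

G(s) has no factors of s in the denominator, so the system is type 0.
K_p = lim_{s→0} G(s) = K·1 / (8·16·18·20) = (1/46080)·K.
e_ss = 5/(1 + K_p) = 5760/1153 ⇒ 1 + (1/46080)·K = 1153/1152 ⇒ K = 40.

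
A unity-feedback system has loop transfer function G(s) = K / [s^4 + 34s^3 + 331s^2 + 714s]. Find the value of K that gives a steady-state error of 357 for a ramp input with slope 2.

4

The denominator has no term below 714s — 1 pole at s=0, type 1.
K_v = lim_{s→0} s·G(s) = K / 714 = (1/714)·K.
e_ss = 2/K_v = 357 ⇒ K_v = 2/357 ⇒ K = (2/357)/(1/714) = 4.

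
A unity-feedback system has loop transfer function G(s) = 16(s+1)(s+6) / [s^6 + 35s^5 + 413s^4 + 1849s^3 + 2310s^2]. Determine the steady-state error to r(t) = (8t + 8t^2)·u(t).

Lowest-order denominator term is 2310s^2, so the open loop has 2 poles at the origin → type 2 system. Treating each term separately:
  • 8t: tracked with zero error.
  • 8t^2: e_ss = 16/K_a with K_a=16/385 → 385.
Total e_ss = 385.

385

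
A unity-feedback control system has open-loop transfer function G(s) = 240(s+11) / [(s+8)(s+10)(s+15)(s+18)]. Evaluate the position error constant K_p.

System type = 0 (no poles at s=0).
K_p = lim_{s→0} G(s) = 240·11 / (8·10·15·18) = 11/90.

11/90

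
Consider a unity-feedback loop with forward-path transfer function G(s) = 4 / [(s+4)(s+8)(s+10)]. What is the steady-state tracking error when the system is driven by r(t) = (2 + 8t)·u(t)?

G(s) has no factors of s in the denominator, so the system is type 0. By superposition:
  • 2: e_ss = 2/(1+K_p) with K_p=0.0125 → 160/81.
  • 8t: a type-0 system cannot track it, e_ss → ∞.
The unbounded component dominates.

infinity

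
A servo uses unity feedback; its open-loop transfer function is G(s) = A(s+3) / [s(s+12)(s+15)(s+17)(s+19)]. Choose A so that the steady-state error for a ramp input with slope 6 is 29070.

4

The open loop has one pole at the origin → type 1 system.
K_v = lim_{s→0} s·G(s) = A·3 / (12·15·17·19) = (1/19380)·A.
e_ss = 6/K_v = 29070 ⇒ K_v = 1/4845 ⇒ A = (1/4845)/(1/19380) = 4.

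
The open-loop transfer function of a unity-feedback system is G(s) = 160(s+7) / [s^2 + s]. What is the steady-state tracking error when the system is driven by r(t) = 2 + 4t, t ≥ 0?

1/280

Factoring s from the denominator leaves a polynomial with constant term 1, so the system is type 1. Treating each term separately:
  • 2: tracked with zero error.
  • 4t: e_ss = 4/K_v with K_v=1120 → 1/280.
Total e_ss = 1/280.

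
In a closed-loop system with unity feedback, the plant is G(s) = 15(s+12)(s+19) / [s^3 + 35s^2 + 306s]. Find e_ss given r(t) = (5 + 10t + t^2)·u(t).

infinity

Factoring s from the denominator leaves a polynomial with constant term 306, so the system is type 1. Taking each input component in turn:
  • 5: tracked with zero error.
  • 10t: e_ss = 10/K_v with K_v=190/17 → 17/19.
  • t^2: a type-1 system cannot track it, e_ss → ∞.
The unbounded component dominates.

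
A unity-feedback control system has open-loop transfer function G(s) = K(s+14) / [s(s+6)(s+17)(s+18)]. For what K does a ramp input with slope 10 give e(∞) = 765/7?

System type = 1 (one pole at s=0).
K_v = lim_{s→0} s·G(s) = K·14 / (6·17·18) = (7/918)·K.
e_ss = 10/K_v = 765/7 ⇒ K_v = 14/153 ⇒ K = (14/153)/(7/918) = 12.

12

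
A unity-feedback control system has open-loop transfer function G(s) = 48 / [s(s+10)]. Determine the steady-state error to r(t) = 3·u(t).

0

System type = 1 (one pole at s=0).
A type-1 system has K_p = ∞, so it tracks a step input with zero steady-state error.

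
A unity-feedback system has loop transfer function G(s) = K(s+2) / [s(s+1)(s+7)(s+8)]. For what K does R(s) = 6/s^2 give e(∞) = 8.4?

20

System type = 1 (one pole at s=0).
K_v = lim_{s→0} s·G(s) = K·2 / (1·7·8) = (1/28)·K.
e_ss = 6/K_v = 8.4 ⇒ K_v = 5/7 ⇒ K = (5/7)/(1/28) = 20.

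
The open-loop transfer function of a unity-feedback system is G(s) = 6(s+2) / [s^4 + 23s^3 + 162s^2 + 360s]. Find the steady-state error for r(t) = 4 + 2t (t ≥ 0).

60

Lowest-order denominator term is 360s, so the open loop has 1 pole at the origin → type 1 system. Taking each input component in turn:
  • 4: tracked with zero error.
  • 2t: e_ss = 2/K_v with K_v=1/30 → 60.
Total e_ss = 60.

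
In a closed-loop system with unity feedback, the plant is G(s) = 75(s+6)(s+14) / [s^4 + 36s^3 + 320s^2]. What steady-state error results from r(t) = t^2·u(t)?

32/315

Lowest-order denominator term is 320s^2, so the open loop has 2 poles at the origin → type 2 system.
K_a = lim_{s→0} s^2·G(s) = 75·6·14 / 320 = 19.6875.
r(t) = t^2 gives R(s) = 2/s^3.
e_ss = 2/K_a = 2/19.6875 = 32/315.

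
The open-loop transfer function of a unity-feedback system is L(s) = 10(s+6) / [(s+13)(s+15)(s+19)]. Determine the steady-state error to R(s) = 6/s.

1482/251

No free integrators in L(s): this is a type 0 system.
K_p = lim_{s→0} L(s) = 10·6 / (13·15·19) = 4/247.
e_ss = 6/(1 + K_p) = 6/(251/247) = 1482/251.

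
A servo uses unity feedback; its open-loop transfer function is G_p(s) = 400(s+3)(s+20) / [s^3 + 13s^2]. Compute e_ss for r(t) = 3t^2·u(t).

Lowest-order denominator term is 13s^2, so the open loop has 2 poles at the origin → type 2 system.
K_a = lim_{s→0} s^2·G_p(s) = 400·3·20 / 13 = 24000/13.
r(t) = 3t^2 gives R(s) = 6/s^3.
e_ss = 6/K_a = 6/(24000/13) = 13/4000.

13/4000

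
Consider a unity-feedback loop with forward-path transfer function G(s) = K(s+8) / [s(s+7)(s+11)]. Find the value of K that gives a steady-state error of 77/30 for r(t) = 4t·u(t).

15

G(s) has one factor of s in the denominator, so the system is type 1.
K_v = lim_{s→0} s·G(s) = K·8 / (7·11) = (8/77)·K.
e_ss = 4/K_v = 77/30 ⇒ K_v = 120/77 ⇒ K = (120/77)/(8/77) = 15.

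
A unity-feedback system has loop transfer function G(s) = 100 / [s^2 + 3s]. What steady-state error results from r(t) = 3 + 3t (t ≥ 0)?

The denominator has no term below 3s — 1 pole at s=0, type 1. By superposition:
  • 3: tracked with zero error.
  • 3t: e_ss = 3/K_v with K_v=100/3 → 0.09.
Total e_ss = 0.09.

0.09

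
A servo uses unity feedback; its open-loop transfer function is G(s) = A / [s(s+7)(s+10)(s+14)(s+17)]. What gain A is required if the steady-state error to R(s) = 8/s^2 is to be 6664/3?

One free integrator in G(s): this is a type 1 system.
K_v = lim_{s→0} s·G(s) = A / (7·10·14·17) = (1/16660)·A.
e_ss = 8/K_v = 6664/3 ⇒ K_v = 3/833 ⇒ A = (3/833)/(1/16660) = 60.

60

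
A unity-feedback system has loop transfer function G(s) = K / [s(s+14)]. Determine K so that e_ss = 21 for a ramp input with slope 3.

2

The open loop has one pole at the origin → type 1 system.
K_v = lim_{s→0} s·G(s) = K / (14) = (1/14)·K.
e_ss = 3/K_v = 21 ⇒ K_v = 1/7 ⇒ K = (1/7)/(1/14) = 2.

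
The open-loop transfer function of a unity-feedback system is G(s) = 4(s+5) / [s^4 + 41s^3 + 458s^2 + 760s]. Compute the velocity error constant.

Factoring s from the denominator leaves a polynomial with constant term 760, so the system is type 1.
K_v = lim_{s→0} s·G(s) = 4·5 / 760 = 1/38.

1/38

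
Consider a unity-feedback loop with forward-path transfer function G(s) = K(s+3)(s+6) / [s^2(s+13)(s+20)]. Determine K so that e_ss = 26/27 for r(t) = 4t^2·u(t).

The open loop has two poles at the origin → type 2 system.
K_a = lim_{s→0} s^2·G(s) = K·3·6 / (13·20) = (9/130)·K.
e_ss = 8/K_a = 26/27 ⇒ K_a = 108/13 ⇒ K = (108/13)/(9/130) = 120.

120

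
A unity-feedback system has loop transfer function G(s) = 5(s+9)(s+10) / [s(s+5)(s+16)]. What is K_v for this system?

System type = 1 (one pole at s=0).
K_v = lim_{s→0} s·G(s) = 5·9·10 / (5·16) = 5.625.

5.625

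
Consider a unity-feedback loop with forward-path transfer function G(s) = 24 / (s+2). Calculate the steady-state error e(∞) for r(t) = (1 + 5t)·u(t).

The open loop has no poles at the origin → type 0 system. By superposition:
  • 1: e_ss = 1/(1+K_p) with K_p=12 → 1/13.
  • 5t: a type-0 system cannot track it, e_ss → ∞.
The unbounded component dominates.

infinity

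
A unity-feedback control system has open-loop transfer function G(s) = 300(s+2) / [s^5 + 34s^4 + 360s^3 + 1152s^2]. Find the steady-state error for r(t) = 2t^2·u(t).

7.68

The denominator has no term below 1152s^2 — 2 poles at s=0, type 2.
K_a = lim_{s→0} s^2·G(s) = 300·2 / 1152 = 25/48.
r(t) = 2t^2 gives R(s) = 4/s^3.
e_ss = 4/K_a = 4/(25/48) = 7.68.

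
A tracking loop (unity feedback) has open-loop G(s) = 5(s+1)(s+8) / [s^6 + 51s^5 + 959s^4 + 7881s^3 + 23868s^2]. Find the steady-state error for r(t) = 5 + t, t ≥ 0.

0

Lowest-order denominator term is 23868s^2, so the open loop has 2 poles at the origin → type 2 system. By superposition:
  • 5: tracked with zero error.
  • t: tracked with zero error.
Total e_ss = 0.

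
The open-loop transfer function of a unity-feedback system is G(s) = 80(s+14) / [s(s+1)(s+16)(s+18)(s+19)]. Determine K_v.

35/171

System type = 1 (one pole at s=0).
K_v = lim_{s→0} s·G(s) = 80·14 / (1·16·18·19) = 35/171.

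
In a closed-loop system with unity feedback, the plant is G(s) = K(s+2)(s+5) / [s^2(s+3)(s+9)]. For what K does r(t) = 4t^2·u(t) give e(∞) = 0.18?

System type = 2 (two poles at s=0).
K_a = lim_{s→0} s^2·G(s) = K·2·5 / (3·9) = (10/27)·K.
e_ss = 8/K_a = 0.18 ⇒ K_a = 400/9 ⇒ K = (400/9)/(10/27) = 120.

120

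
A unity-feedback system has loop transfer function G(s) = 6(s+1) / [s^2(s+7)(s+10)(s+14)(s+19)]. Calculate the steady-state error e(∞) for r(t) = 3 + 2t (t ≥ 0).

0

System type = 2 (two poles at s=0). By superposition:
  • 3: tracked with zero error.
  • 2t: tracked with zero error.
Total e_ss = 0.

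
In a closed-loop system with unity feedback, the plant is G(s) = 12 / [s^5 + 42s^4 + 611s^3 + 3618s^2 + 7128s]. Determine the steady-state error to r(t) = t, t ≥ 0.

Factoring s from the denominator leaves a polynomial with constant term 7128, so the system is type 1.
K_v = lim_{s→0} s·G(s) = 12 / 7128 = 1/594.
e_ss = 1/K_v = 1/(1/594) = 594.

594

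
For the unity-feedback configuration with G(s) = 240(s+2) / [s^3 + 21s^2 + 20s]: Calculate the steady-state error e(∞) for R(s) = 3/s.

0

The denominator has no term below 20s — 1 pole at s=0, type 1.
K_p = ∞ for a type-1 system; e_ss to a step is zero.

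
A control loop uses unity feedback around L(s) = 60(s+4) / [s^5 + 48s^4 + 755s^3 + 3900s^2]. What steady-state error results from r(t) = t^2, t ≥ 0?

The denominator has no term below 3900s^2 — 2 poles at s=0, type 2.
K_a = lim_{s→0} s^2·L(s) = 60·4 / 3900 = 4/65.
r(t) = t^2 gives R(s) = 2/s^3.
e_ss = 2/K_a = 2/(4/65) = 32.5.

32.5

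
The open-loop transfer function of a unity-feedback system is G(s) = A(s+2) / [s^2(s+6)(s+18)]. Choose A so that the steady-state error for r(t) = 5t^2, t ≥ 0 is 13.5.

40

G(s) has two factors of s in the denominator, so the system is type 2.
K_a = lim_{s→0} s^2·G(s) = A·2 / (6·18) = (1/54)·A.
e_ss = 10/K_a = 13.5 ⇒ K_a = 20/27 ⇒ A = (20/27)/(1/54) = 40.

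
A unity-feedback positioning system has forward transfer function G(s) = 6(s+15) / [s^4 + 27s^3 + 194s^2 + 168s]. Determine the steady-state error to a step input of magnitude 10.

Lowest-order denominator term is 168s, so the open loop has 1 pole at the origin → type 1 system.
A type-1 system has K_p = ∞, so it tracks a step input with zero steady-state error.

0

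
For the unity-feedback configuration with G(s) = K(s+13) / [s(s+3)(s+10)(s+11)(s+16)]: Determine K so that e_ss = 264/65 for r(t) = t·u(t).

100

One free integrator in G(s): this is a type 1 system.
K_v = lim_{s→0} s·G(s) = K·13 / (3·10·11·16) = (13/5280)·K.
e_ss = 1/K_v = 264/65 ⇒ K_v = 65/264 ⇒ K = (65/264)/(13/5280) = 100.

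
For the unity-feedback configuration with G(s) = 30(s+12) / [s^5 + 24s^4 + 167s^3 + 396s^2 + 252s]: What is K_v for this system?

10/7

The denominator has no term below 252s — 1 pole at s=0, type 1.
K_v = lim_{s→0} s·G(s) = 30·12 / 252 = 10/7.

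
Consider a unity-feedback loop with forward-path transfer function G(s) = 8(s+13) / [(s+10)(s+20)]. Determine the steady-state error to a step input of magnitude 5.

125/38

System type = 0 (no poles at s=0).
K_p = lim_{s→0} G(s) = 8·13 / (10·20) = 0.52.
e_ss = 5/(1 + K_p) = 5/1.52 = 125/38.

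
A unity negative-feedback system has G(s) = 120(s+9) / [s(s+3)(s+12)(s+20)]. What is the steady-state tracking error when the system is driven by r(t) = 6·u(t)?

One free integrator in G(s): this is a type 1 system.
A type-1 system has K_p = ∞, so it tracks a step input with zero steady-state error.

0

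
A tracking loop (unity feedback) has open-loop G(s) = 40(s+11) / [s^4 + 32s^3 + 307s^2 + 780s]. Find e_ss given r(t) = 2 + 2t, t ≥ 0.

39/11

Lowest-order denominator term is 780s, so the open loop has 1 pole at the origin → type 1 system. Treating each term separately:
  • 2: tracked with zero error.
  • 2t: e_ss = 2/K_v with K_v=22/39 → 39/11.
Total e_ss = 39/11.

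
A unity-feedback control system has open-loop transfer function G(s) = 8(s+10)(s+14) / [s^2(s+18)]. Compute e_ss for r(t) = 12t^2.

27/70

System type = 2 (two poles at s=0).
K_a = lim_{s→0} s^2·G(s) = 8·10·14 / (18) = 560/9.
r(t) = 12t^2 gives R(s) = 24/s^3.
e_ss = 24/K_a = 24/(560/9) = 27/70.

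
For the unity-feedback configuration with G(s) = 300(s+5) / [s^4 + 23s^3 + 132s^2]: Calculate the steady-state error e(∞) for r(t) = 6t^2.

1.056

Factoring s^2 from the denominator leaves a polynomial with constant term 132, so the system is type 2.
K_a = lim_{s→0} s^2·G(s) = 300·5 / 132 = 125/11.
r(t) = 6t^2 gives R(s) = 12/s^3.
e_ss = 12/K_a = 12/(125/11) = 1.056.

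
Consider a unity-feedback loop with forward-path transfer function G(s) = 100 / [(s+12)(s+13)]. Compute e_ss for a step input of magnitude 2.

39/32

The open loop has no poles at the origin → type 0 system.
K_p = lim_{s→0} G(s) = 100 / (12·13) = 25/39.
e_ss = 2/(1 + K_p) = 2/(64/39) = 39/32.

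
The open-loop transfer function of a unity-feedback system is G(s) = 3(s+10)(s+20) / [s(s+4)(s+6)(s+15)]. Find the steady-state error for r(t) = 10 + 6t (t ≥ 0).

The open loop has one pole at the origin → type 1 system. By superposition:
  • 10: tracked with zero error.
  • 6t: e_ss = 6/K_v with K_v=5/3 → 3.6.
Total e_ss = 3.6.

3.6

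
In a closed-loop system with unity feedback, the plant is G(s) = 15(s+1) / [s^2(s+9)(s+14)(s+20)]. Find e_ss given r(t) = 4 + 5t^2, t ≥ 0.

1680

G(s) has two factors of s in the denominator, so the system is type 2. Treating each term separately:
  • 4: tracked with zero error.
  • 5t^2: e_ss = 10/K_a with K_a=1/168 → 1680.
Total e_ss = 1680.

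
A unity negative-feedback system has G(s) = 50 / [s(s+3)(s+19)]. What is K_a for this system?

The open loop has one pole at the origin → type 1 system.
K_a = lim_{s→0} s^2·G(s) = 0 (the extra factor of s kills the finite limit).

0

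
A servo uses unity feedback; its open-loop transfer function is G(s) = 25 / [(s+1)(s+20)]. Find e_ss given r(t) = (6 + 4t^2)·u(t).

The open loop has no poles at the origin → type 0 system. Taking each input component in turn:
  • 6: e_ss = 6/(1+K_p) with K_p=1.25 → 8/3.
  • 4t^2: a type-0 system cannot track it, e_ss → ∞.
The unbounded component dominates.

infinity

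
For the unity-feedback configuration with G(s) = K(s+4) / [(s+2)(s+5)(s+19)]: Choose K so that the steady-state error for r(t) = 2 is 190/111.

8

The open loop has no poles at the origin → type 0 system.
K_p = lim_{s→0} G(s) = K·4 / (2·5·19) = (2/95)·K.
e_ss = 2/(1 + K_p) = 190/111 ⇒ 1 + (2/95)·K = 111/95 ⇒ K = 8.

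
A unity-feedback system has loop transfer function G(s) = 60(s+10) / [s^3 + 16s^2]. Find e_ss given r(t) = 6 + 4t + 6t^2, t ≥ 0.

0.32

Lowest-order denominator term is 16s^2, so the open loop has 2 poles at the origin → type 2 system. By superposition:
  • 6: tracked with zero error.
  • 4t: tracked with zero error.
  • 6t^2: e_ss = 12/K_a with K_a=37.5 → 0.32.
Total e_ss = 0.32.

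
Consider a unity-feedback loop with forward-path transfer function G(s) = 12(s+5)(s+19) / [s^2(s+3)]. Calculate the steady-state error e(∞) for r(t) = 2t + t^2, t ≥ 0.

Two free integrators in G(s): this is a type 2 system. Taking each input component in turn:
  • 2t: tracked with zero error.
  • t^2: e_ss = 2/K_a with K_a=380 → 1/190.
Total e_ss = 1/190.

1/190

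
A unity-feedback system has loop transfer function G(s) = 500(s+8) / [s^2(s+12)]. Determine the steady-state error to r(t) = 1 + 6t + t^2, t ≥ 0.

0.006

The open loop has two poles at the origin → type 2 system. By superposition:
  • 1: tracked with zero error.
  • 6t: tracked with zero error.
  • t^2: e_ss = 2/K_a with K_a=1000/3 → 0.006.
Total e_ss = 0.006.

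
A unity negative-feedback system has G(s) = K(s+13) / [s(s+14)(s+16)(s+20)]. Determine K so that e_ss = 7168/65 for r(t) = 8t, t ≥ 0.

G(s) has one factor of s in the denominator, so the system is type 1.
K_v = lim_{s→0} s·G(s) = K·13 / (14·16·20) = (13/4480)·K.
e_ss = 8/K_v = 7168/65 ⇒ K_v = 65/896 ⇒ K = (65/896)/(13/4480) = 25.

25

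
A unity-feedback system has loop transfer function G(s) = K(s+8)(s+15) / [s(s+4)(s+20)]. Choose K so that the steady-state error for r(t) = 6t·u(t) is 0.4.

One free integrator in G(s): this is a type 1 system.
K_v = lim_{s→0} s·G(s) = K·8·15 / (4·20) = 1.5·K.
e_ss = 6/K_v = 0.4 ⇒ K_v = 15 ⇒ K = 15/1.5 = 10.

10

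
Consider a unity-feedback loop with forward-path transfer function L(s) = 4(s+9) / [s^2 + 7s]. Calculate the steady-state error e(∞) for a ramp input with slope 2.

Factoring s from the denominator leaves a polynomial with constant term 7, so the system is type 1.
K_v = lim_{s→0} s·L(s) = 4·9 / 7 = 36/7.
e_ss = 2/K_v = 2/(36/7) = 7/18.

7/18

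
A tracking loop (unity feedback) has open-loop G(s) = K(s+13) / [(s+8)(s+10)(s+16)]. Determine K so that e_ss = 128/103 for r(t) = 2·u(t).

No free integrators in G(s): this is a type 0 system.
K_p = lim_{s→0} G(s) = K·13 / (8·10·16) = (13/1280)·K.
e_ss = 2/(1 + K_p) = 128/103 ⇒ 1 + (13/1280)·K = 103/64 ⇒ K = 60.

60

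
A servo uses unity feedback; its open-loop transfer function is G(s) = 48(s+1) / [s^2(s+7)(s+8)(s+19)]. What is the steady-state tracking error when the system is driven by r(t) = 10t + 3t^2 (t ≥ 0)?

133

Two free integrators in G(s): this is a type 2 system. By superposition:
  • 10t: tracked with zero error.
  • 3t^2: e_ss = 6/K_a with K_a=6/133 → 133.
Total e_ss = 133.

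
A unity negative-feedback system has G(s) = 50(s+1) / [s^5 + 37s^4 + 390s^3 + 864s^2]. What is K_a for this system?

25/432

Factoring s^2 from the denominator leaves a polynomial with constant term 864, so the system is type 2.
K_a = lim_{s→0} s^2·G(s) = 50·1 / 864 = 25/432.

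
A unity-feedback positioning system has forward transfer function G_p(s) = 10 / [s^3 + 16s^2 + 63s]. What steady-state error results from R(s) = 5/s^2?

31.5

Lowest-order denominator term is 63s, so the open loop has 1 pole at the origin → type 1 system.
K_v = lim_{s→0} s·G_p(s) = 10 / 63 = 10/63.
e_ss = 5/K_v = 5/(10/63) = 31.5.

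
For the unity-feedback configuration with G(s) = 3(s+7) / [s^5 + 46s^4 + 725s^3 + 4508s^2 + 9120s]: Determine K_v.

Lowest-order denominator term is 9120s, so the open loop has 1 pole at the origin → type 1 system.
K_v = lim_{s→0} s·G(s) = 3·7 / 9120 = 7/3040.

7/3040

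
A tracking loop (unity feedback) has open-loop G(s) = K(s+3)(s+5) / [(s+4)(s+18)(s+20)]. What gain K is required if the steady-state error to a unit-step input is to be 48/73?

50

The open loop has no poles at the origin → type 0 system.
K_p = lim_{s→0} G(s) = K·3·5 / (4·18·20) = (1/96)·K.
e_ss = 1/(1 + K_p) = 48/73 ⇒ 1 + (1/96)·K = 73/48 ⇒ K = 50.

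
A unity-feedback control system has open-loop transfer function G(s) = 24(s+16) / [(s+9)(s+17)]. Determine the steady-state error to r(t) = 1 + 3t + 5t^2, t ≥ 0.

infinity

No free integrators in G(s): this is a type 0 system. Taking each input component in turn:
  • 1: e_ss = 1/(1+K_p) with K_p=128/51 → 51/179.
  • 3t: a type-0 system cannot track it, e_ss → ∞.
  • 5t^2: a type-0 system cannot track it, e_ss → ∞.
The unbounded component dominates.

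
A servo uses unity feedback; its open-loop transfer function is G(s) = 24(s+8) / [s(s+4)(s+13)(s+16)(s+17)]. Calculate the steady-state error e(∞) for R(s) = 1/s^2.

G(s) has one factor of s in the denominator, so the system is type 1.
K_v = lim_{s→0} s·G(s) = 24·8 / (4·13·16·17) = 3/221.
e_ss = 1/K_v = 1/(3/221) = 221/3.

221/3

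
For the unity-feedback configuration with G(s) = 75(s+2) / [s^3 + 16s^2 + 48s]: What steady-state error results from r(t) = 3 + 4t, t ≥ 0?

Lowest-order denominator term is 48s, so the open loop has 1 pole at the origin → type 1 system. Taking each input component in turn:
  • 3: tracked with zero error.
  • 4t: e_ss = 4/K_v with K_v=3.125 → 1.28.
Total e_ss = 1.28.

1.28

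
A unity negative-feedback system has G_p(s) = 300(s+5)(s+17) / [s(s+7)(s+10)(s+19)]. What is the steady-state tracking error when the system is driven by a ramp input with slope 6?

System type = 1 (one pole at s=0).
K_v = lim_{s→0} s·G_p(s) = 300·5·17 / (7·10·19) = 2550/133.
e_ss = 6/K_v = 6/(2550/133) = 133/425.

133/425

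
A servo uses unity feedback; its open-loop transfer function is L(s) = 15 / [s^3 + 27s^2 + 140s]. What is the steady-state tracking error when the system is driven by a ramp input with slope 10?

280/3

Factoring s from the denominator leaves a polynomial with constant term 140, so the system is type 1.
K_v = lim_{s→0} s·L(s) = 15 / 140 = 3/28.
e_ss = 10/K_v = 10/(3/28) = 280/3.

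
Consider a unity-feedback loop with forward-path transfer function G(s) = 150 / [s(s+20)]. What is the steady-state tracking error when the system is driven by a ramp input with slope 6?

0.8

System type = 1 (one pole at s=0).
K_v = lim_{s→0} s·G(s) = 150 / (20) = 7.5.
e_ss = 6/K_v = 6/7.5 = 0.8.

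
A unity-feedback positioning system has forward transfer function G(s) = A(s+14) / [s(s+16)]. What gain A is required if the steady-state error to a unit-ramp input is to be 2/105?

One free integrator in G(s): this is a type 1 system.
K_v = lim_{s→0} s·G(s) = A·14 / (16) = 0.875·A.
e_ss = 1/K_v = 2/105 ⇒ K_v = 52.5 ⇒ A = 52.5/0.875 = 60.

60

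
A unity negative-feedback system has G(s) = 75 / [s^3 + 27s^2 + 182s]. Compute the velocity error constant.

75/182

Lowest-order denominator term is 182s, so the open loop has 1 pole at the origin → type 1 system.
K_v = lim_{s→0} s·G(s) = 75 / 182 = 75/182.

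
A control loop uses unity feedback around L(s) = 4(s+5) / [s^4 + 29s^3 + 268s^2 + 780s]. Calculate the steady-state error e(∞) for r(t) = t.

39

Lowest-order denominator term is 780s, so the open loop has 1 pole at the origin → type 1 system.
K_v = lim_{s→0} s·L(s) = 4·5 / 780 = 1/39.
e_ss = 1/K_v = 1/(1/39) = 39.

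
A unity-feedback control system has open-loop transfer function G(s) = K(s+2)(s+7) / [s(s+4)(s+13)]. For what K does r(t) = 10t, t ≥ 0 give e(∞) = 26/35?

G(s) has one factor of s in the denominator, so the system is type 1.
K_v = lim_{s→0} s·G(s) = K·2·7 / (4·13) = (7/26)·K.
e_ss = 10/K_v = 26/35 ⇒ K_v = 175/13 ⇒ K = (175/13)/(7/26) = 50.

50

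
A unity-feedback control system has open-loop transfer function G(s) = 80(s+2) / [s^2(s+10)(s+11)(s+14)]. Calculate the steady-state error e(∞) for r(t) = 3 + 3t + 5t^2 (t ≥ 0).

96.25

G(s) has two factors of s in the denominator, so the system is type 2. Taking each input component in turn:
  • 3: tracked with zero error.
  • 3t: tracked with zero error.
  • 5t^2: e_ss = 10/K_a with K_a=8/77 → 96.25.
Total e_ss = 96.25.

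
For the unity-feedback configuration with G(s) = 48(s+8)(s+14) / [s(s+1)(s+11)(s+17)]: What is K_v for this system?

5376/187

One free integrator in G(s): this is a type 1 system.
K_v = lim_{s→0} s·G(s) = 48·8·14 / (1·11·17) = 5376/187.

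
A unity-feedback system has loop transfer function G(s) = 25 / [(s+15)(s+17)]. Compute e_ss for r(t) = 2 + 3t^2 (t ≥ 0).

infinity

G(s) has no factors of s in the denominator, so the system is type 0. Treating each term separately:
  • 2: e_ss = 2/(1+K_p) with K_p=5/51 → 51/28.
  • 3t^2: a type-0 system cannot track it, e_ss → ∞.
The unbounded component dominates.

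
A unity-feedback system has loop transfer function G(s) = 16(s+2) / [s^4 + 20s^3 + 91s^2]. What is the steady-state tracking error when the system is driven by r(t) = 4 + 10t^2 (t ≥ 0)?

Lowest-order denominator term is 91s^2, so the open loop has 2 poles at the origin → type 2 system. Treating each term separately:
  • 4: tracked with zero error.
  • 10t^2: e_ss = 20/K_a with K_a=32/91 → 56.875.
Total e_ss = 56.875.

56.875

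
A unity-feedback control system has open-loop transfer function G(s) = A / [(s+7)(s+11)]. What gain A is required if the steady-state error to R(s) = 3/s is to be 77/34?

25

The open loop has no poles at the origin → type 0 system.
K_p = lim_{s→0} G(s) = A / (7·11) = (1/77)·A.
e_ss = 3/(1 + K_p) = 77/34 ⇒ 1 + (1/77)·A = 102/77 ⇒ A = 25.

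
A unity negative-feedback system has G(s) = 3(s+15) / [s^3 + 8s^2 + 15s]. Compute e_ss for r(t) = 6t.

Lowest-order denominator term is 15s, so the open loop has 1 pole at the origin → type 1 system.
K_v = lim_{s→0} s·G(s) = 3·15 / 15 = 3.
e_ss = 6/K_v = 6/3 = 2.

2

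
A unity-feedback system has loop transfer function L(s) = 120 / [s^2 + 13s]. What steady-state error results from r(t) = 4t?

13/30

Factoring s from the denominator leaves a polynomial with constant term 13, so the system is type 1.
K_v = lim_{s→0} s·L(s) = 120 / 13 = 120/13.
e_ss = 4/K_v = 4/(120/13) = 13/30.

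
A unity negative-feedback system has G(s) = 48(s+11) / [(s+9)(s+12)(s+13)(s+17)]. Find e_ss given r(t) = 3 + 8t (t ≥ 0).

infinity

The open loop has no poles at the origin → type 0 system. Treating each term separately:
  • 3: e_ss = 3/(1+K_p) with K_p=44/1989 → 5967/2033.
  • 8t: a type-0 system cannot track it, e_ss → ∞.
The unbounded component dominates.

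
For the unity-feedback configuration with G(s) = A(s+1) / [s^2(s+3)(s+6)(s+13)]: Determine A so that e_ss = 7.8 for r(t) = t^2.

Two free integrators in G(s): this is a type 2 system.
K_a = lim_{s→0} s^2·G(s) = A·1 / (3·6·13) = (1/234)·A.
e_ss = 2/K_a = 7.8 ⇒ K_a = 10/39 ⇒ A = (10/39)/(1/234) = 60.

60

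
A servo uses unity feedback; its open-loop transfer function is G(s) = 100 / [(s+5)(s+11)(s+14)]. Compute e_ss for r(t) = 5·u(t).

The open loop has no poles at the origin → type 0 system.
K_p = lim_{s→0} G(s) = 100 / (5·11·14) = 10/77.
e_ss = 5/(1 + K_p) = 5/(87/77) = 385/87.

385/87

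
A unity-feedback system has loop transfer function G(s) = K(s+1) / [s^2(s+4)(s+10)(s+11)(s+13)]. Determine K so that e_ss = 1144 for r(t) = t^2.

G(s) has two factors of s in the denominator, so the system is type 2.
K_a = lim_{s→0} s^2·G(s) = K·1 / (4·10·11·13) = (1/5720)·K.
e_ss = 2/K_a = 1144 ⇒ K_a = 1/572 ⇒ K = (1/572)/(1/5720) = 10.

10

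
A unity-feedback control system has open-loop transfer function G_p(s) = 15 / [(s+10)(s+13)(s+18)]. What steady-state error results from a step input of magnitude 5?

780/157

No free integrators in G_p(s): this is a type 0 system.
K_p = lim_{s→0} G_p(s) = 15 / (10·13·18) = 1/156.
e_ss = 5/(1 + K_p) = 5/(157/156) = 780/157.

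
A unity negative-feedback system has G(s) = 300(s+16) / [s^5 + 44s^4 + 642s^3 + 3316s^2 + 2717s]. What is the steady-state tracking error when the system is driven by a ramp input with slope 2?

Lowest-order denominator term is 2717s, so the open loop has 1 pole at the origin → type 1 system.
K_v = lim_{s→0} s·G(s) = 300·16 / 2717 = 4800/2717.
e_ss = 2/K_v = 2/(4800/2717) = 2717/2400.

2717/2400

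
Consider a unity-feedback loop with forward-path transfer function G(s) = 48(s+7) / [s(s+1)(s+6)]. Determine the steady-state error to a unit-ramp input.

One free integrator in G(s): this is a type 1 system.
K_v = lim_{s→0} s·G(s) = 48·7 / (1·6) = 56.
e_ss = 1/K_v = 1/56.

1/56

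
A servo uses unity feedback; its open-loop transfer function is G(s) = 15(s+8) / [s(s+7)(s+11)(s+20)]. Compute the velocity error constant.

The open loop has one pole at the origin → type 1 system.
K_v = lim_{s→0} s·G(s) = 15·8 / (7·11·20) = 6/77.

6/77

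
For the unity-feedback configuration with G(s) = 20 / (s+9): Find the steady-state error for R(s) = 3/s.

27/29

No free integrators in G(s): this is a type 0 system.
K_p = lim_{s→0} G(s) = 20 / (9) = 20/9.
e_ss = 3/(1 + K_p) = 3/(29/9) = 27/29.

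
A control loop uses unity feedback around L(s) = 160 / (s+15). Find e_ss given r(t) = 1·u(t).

System type = 0 (no poles at s=0).
K_p = lim_{s→0} L(s) = 160 / (15) = 32/3.
e_ss = 1/(1 + K_p) = 1/(35/3) = 3/35.

3/35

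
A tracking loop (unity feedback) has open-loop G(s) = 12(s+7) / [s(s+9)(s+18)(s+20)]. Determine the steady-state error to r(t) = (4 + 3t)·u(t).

One free integrator in G(s): this is a type 1 system. Treating each term separately:
  • 4: tracked with zero error.
  • 3t: e_ss = 3/K_v with K_v=7/270 → 810/7.
Total e_ss = 810/7.

810/7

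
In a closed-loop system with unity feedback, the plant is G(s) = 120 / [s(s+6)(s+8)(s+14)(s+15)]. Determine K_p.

infinity

K_p = lim_{s→0} G(s); with 1 pole at the origin the limit diverges, so K_p = ∞.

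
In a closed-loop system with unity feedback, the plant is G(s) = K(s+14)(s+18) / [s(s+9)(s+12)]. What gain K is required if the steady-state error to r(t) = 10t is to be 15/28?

8

The open loop has one pole at the origin → type 1 system.
K_v = lim_{s→0} s·G(s) = K·14·18 / (9·12) = (7/3)·K.
e_ss = 10/K_v = 15/28 ⇒ K_v = 56/3 ⇒ K = (56/3)/(7/3) = 8.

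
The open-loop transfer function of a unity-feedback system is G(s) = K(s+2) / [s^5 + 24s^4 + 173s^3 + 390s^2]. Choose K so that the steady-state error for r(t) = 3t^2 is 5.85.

The denominator has no term below 390s^2 — 2 poles at s=0, type 2.
K_a = lim_{s→0} s^2·G(s) = K·2 / 390 = (1/195)·K.
e_ss = 6/K_a = 5.85 ⇒ K_a = 40/39 ⇒ K = (40/39)/(1/195) = 200.

200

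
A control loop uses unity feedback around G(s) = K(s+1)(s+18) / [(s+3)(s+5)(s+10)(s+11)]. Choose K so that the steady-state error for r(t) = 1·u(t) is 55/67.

G(s) has no factors of s in the denominator, so the system is type 0.
K_p = lim_{s→0} G(s) = K·1·18 / (3·5·10·11) = (3/275)·K.
e_ss = 1/(1 + K_p) = 55/67 ⇒ 1 + (3/275)·K = 67/55 ⇒ K = 20.

20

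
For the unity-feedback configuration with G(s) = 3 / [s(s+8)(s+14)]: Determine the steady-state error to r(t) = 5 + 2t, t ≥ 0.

G(s) has one factor of s in the denominator, so the system is type 1. By superposition:
  • 5: tracked with zero error.
  • 2t: e_ss = 2/K_v with K_v=3/112 → 224/3.
Total e_ss = 224/3.

224/3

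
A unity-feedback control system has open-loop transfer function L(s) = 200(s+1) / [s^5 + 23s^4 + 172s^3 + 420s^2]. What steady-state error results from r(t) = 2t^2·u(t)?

The denominator has no term below 420s^2 — 2 poles at s=0, type 2.
K_a = lim_{s→0} s^2·L(s) = 200·1 / 420 = 10/21.
r(t) = 2t^2 gives R(s) = 4/s^3.
e_ss = 4/K_a = 4/(10/21) = 8.4.

8.4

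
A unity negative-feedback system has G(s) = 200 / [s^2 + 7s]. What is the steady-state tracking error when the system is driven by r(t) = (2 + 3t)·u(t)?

Lowest-order denominator term is 7s, so the open loop has 1 pole at the origin → type 1 system. Treating each term separately:
  • 2: tracked with zero error.
  • 3t: e_ss = 3/K_v with K_v=200/7 → 0.105.
Total e_ss = 0.105.

0.105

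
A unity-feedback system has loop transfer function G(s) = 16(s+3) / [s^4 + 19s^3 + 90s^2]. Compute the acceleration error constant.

Lowest-order denominator term is 90s^2, so the open loop has 2 poles at the origin → type 2 system.
K_a = lim_{s→0} s^2·G(s) = 16·3 / 90 = 8/15.

8/15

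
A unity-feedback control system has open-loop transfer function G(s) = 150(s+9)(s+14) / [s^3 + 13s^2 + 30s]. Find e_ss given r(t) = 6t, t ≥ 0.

The denominator has no term below 30s — 1 pole at s=0, type 1.
K_v = lim_{s→0} s·G(s) = 150·9·14 / 30 = 630.
e_ss = 6/K_v = 6/630 = 1/105.

1/105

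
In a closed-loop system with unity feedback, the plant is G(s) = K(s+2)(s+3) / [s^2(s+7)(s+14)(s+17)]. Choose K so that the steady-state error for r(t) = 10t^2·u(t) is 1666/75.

Two free integrators in G(s): this is a type 2 system.
K_a = lim_{s→0} s^2·G(s) = K·2·3 / (7·14·17) = (3/833)·K.
e_ss = 20/K_a = 1666/75 ⇒ K_a = 750/833 ⇒ K = (750/833)/(3/833) = 250.

250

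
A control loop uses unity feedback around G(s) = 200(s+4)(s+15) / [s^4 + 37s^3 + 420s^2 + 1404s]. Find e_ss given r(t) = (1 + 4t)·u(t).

0.468

The denominator has no term below 1404s — 1 pole at s=0, type 1. Taking each input component in turn:
  • 1: tracked with zero error.
  • 4t: e_ss = 4/K_v with K_v=1000/117 → 0.468.
Total e_ss = 0.468.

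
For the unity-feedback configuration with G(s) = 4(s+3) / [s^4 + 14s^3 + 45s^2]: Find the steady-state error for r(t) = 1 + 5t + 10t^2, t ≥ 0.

75

Factoring s^2 from the denominator leaves a polynomial with constant term 45, so the system is type 2. Treating each term separately:
  • 1: tracked with zero error.
  • 5t: tracked with zero error.
  • 10t^2: e_ss = 20/K_a with K_a=4/15 → 75.
Total e_ss = 75.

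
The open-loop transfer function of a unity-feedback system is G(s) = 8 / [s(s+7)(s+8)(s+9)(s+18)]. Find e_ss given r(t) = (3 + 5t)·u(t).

The open loop has one pole at the origin → type 1 system. Treating each term separately:
  • 3: tracked with zero error.
  • 5t: e_ss = 5/K_v with K_v=1/1134 → 5670.
Total e_ss = 5670.

5670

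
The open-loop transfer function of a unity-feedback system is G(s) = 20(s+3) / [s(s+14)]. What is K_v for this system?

30/7

System type = 1 (one pole at s=0).
K_v = lim_{s→0} s·G(s) = 20·3 / (14) = 30/7.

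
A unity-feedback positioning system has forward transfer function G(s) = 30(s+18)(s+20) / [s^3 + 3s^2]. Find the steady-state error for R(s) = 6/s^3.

The denominator has no term below 3s^2 — 2 poles at s=0, type 2.
K_a = lim_{s→0} s^2·G(s) = 30·18·20 / 3 = 3600.
r(t) = 3t^2 gives R(s) = 6/s^3.
e_ss = 6/K_a = 6/3600 = 1/600.

1/600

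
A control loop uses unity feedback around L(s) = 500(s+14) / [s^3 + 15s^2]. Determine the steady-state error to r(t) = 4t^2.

Lowest-order denominator term is 15s^2, so the open loop has 2 poles at the origin → type 2 system.
K_a = lim_{s→0} s^2·L(s) = 500·14 / 15 = 1400/3.
r(t) = 4t^2 gives R(s) = 8/s^3.
e_ss = 8/K_a = 8/(1400/3) = 3/175.

3/175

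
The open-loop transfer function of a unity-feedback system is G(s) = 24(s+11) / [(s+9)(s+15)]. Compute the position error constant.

88/45

The open loop has no poles at the origin → type 0 system.
K_p = lim_{s→0} G(s) = 24·11 / (9·15) = 88/45.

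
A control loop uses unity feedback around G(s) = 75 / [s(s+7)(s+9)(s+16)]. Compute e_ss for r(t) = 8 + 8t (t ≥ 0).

107.52

One free integrator in G(s): this is a type 1 system. Treating each term separately:
  • 8: tracked with zero error.
  • 8t: e_ss = 8/K_v with K_v=25/336 → 107.52.
Total e_ss = 107.52.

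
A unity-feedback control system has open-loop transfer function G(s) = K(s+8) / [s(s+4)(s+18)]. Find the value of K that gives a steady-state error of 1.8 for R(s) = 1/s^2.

5

G(s) has one factor of s in the denominator, so the system is type 1.
K_v = lim_{s→0} s·G(s) = K·8 / (4·18) = (1/9)·K.
e_ss = 1/K_v = 1.8 ⇒ K_v = 5/9 ⇒ K = (5/9)/(1/9) = 5.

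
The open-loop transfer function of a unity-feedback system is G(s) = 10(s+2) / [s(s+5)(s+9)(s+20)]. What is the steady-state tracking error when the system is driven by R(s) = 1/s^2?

G(s) has one factor of s in the denominator, so the system is type 1.
K_v = lim_{s→0} s·G(s) = 10·2 / (5·9·20) = 1/45.
e_ss = 1/K_v = 1/(1/45) = 45.

45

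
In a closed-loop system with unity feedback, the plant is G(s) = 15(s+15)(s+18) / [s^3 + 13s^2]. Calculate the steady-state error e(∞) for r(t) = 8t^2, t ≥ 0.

104/2025

Lowest-order denominator term is 13s^2, so the open loop has 2 poles at the origin → type 2 system.
K_a = lim_{s→0} s^2·G(s) = 15·15·18 / 13 = 4050/13.
r(t) = 8t^2 gives R(s) = 16/s^3.
e_ss = 16/K_a = 16/(4050/13) = 104/2025.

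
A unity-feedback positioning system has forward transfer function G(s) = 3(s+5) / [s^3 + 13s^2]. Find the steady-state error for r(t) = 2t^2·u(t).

52/15

Lowest-order denominator term is 13s^2, so the open loop has 2 poles at the origin → type 2 system.
K_a = lim_{s→0} s^2·G(s) = 3·5 / 13 = 15/13.
r(t) = 2t^2 gives R(s) = 4/s^3.
e_ss = 4/K_a = 4/(15/13) = 52/15.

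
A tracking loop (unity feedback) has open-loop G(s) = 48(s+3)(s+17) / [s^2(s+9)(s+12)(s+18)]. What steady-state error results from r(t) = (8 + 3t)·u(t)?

System type = 2 (two poles at s=0). Treating each term separately:
  • 8: tracked with zero error.
  • 3t: tracked with zero error.
Total e_ss = 0.

0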